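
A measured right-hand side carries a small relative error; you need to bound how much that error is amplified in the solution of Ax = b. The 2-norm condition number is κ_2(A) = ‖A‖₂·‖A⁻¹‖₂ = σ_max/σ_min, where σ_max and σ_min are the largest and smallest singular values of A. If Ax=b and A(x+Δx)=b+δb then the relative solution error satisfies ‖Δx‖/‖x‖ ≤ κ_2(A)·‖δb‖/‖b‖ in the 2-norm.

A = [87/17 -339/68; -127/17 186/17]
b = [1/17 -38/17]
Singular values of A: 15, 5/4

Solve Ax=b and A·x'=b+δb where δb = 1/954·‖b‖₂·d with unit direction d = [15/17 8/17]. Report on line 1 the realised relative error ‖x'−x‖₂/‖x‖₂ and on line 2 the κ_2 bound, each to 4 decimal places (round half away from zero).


0.0023
0.0126

largest singular value 15, smallest 5/4
κ = σ_max/σ_min = 15/(5/4) = 12.0000
perturbation bound = 12.0000·1/954 = 0.0126
solve Ax = b  →  x = [-0.5600 -0.5867]
‖b‖ = 2.2361, ‖x‖ = 0.8110
Δx = A⁻¹·δb where δb = 1/954·2.2361·d; ‖Δx‖ = 0.0019
relative error = 0.0023
realised/bound (from unrounded values) ≈ 0.1838


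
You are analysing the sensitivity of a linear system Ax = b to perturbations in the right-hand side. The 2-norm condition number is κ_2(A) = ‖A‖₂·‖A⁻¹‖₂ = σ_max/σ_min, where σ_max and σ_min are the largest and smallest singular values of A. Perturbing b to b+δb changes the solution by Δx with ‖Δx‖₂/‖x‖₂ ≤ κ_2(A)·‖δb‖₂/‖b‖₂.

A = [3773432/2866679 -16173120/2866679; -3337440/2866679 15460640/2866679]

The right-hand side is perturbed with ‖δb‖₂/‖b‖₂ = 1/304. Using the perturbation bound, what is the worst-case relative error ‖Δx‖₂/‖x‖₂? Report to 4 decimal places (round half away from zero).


M = AᵀA = [30175142464/9771520201 -133920483840/9771520201; -133920483840/9771520201 595245184000/9771520201]. tr(M)=372052544/5812921, det(M)=1638400/5812921
eigenvalues of AᵀA: λ = (tr ± √(tr²−4·det))/2 = 64, 25600/5812921
σ_max=√64=8, σ_min=√(25600/5812921)=(160/2411) → κ = 120.5500
worst-case relative error ≤ 120.5500 × 1/304 = 0.3965

0.3965


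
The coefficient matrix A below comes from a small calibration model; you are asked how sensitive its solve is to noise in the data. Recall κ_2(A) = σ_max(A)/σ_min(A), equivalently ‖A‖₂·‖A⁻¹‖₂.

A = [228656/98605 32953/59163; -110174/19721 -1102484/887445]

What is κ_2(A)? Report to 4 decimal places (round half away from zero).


AᵀA = [2104978244/57532225 170496776/20711601; 170496776/20711601 8637861049/4660110225]; tr = 106568173/2772225, det = 3694084/69305625
solving λ² − 106568173/2772225·λ + 3694084/69305625 = 0 gives λ = 961/25, 3844/2772225
κ_2(A) = √(λ_max/λ_min) = √((961/25) / (3844/2772225)) = 166.5000

166.5000


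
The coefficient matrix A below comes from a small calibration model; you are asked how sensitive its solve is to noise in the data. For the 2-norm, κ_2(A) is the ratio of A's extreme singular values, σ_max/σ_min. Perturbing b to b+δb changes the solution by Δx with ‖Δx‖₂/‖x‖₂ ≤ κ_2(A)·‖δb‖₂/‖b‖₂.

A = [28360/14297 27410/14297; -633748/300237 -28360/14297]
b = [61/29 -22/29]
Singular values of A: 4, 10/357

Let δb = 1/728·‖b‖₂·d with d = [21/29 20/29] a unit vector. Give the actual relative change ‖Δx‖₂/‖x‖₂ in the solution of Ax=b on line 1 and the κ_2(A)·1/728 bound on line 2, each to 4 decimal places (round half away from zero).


from the listed singular values, σ₁ = 4, σ_n = 10/357
κ_2(A) = 4 / (10/357) = 142.8000
perturbation bound = 142.8000·1/728 = 0.1962
solve Ax = b  →  x = [-24.2586 26.1966]
‖b‖ = 2.2361, ‖x‖ = 35.7035
δb = ε·‖b‖·d = [0.0022 0.0021]; solving A·Δx = δb gives ‖Δx‖ = 0.1097
realised ‖Δx‖/‖x‖ = 0.0031
tightness: 0.0031 against a bound of 0.1962 (unrounded ratio ≈ 0.0157)

0.0031
0.1962


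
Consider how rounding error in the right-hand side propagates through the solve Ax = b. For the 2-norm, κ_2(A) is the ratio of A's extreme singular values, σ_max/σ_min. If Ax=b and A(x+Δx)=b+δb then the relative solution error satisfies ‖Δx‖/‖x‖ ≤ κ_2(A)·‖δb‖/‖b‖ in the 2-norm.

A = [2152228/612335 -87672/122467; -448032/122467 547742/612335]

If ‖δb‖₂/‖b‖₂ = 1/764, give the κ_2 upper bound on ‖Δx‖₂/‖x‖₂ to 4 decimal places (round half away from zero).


form AᵀA = [11474913424/445843225 -103233312/17833729; -103233312/17833729 585232804/445843225] with trace 7174388/265225 and determinant 1827904/6630625
λ_max, λ_min = (7174388/265225 ± √2055770969616/2813772025)/2 = 676/25, 2704/265225
so κ_2 = √((676/25) / (2704/265225)) = 51.5000
worst-case relative error ≤ 51.5000 × 1/764 = 0.0674

0.0674


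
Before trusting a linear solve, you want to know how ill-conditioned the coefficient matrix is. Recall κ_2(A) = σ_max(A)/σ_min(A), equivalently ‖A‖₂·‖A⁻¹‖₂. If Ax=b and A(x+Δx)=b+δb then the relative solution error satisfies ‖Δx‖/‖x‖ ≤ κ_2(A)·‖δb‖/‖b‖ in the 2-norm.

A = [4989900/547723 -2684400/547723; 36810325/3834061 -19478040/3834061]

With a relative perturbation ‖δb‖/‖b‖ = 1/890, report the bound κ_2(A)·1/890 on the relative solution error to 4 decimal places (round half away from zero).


0.3277

AᵀA = [3061897770625/17479219681 -1632987483000/17479219681; -1632987483000/17479219681 870972897600/17479219681]; tr = 13608549025/60481729, det = 36000000/60481729
solving λ² − 13608549025/60481729·λ + 36000000/60481729 = 0 gives λ = 225, 160000/60481729
σ_max=√225=15, σ_min=√(160000/60481729)=(400/7777) → κ = 291.6375
κ_2(A)·‖δb‖/‖b‖ = 0.3277


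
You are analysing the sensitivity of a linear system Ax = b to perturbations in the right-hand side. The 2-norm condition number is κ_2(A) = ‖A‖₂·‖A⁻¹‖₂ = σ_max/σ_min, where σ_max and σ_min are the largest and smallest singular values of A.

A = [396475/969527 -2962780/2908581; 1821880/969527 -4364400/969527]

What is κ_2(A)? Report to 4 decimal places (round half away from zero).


341.0625

M = AᵀA = [159082925/43013893 -1145330500/129041679; -1145330500/129041679 8246462800/387125037]. tr(M)=744477625/29778849, det(M)=160000/29778849
char-poly roots: 25 and 6400/29778849
so κ_2 = √(25 / (6400/29778849)) = 341.0625


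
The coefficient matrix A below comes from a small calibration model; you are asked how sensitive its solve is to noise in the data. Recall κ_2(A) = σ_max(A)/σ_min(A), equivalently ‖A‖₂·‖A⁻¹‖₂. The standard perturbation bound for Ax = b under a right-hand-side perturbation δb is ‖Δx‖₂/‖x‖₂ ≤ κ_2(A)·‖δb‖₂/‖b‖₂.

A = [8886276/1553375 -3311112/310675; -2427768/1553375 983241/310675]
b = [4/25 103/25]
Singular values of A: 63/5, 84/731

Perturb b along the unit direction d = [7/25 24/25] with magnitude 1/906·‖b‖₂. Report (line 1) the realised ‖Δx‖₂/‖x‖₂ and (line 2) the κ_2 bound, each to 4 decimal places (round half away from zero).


0.0011
0.1210

σ_max = 63/5, σ_min = 84/731
condition number: (63/5) ÷ (84/731) = 109.6500
perturbation bound = 109.6500·1/906 = 0.1210
solve Ax = b  →  x = [30.6769 16.4510]
‖b‖₂ = 4.1231 and ‖x‖₂ = 34.8096
δb = ε·‖b‖·d = [0.0013 0.0044]; solving A·Δx = δb gives ‖Δx‖ = 0.0396
dividing the unrounded norms, ‖Δx‖/‖x‖ = 0.0011
so the bound overstates the realised error by a factor of ≈ 106.3764 (computed from the unrounded values)


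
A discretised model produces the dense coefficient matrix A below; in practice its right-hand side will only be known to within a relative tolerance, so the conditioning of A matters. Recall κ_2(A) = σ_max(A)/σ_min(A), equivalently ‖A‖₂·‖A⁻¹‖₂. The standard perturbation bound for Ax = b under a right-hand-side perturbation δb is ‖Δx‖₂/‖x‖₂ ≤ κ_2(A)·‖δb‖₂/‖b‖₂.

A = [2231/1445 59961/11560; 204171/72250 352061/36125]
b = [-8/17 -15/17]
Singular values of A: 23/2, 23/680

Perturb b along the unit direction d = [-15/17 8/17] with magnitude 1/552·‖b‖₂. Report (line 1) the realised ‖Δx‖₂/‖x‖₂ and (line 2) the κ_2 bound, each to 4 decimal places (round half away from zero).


0.6159
0.6159

largest singular value 23/2, smallest 23/680
κ = σ_max/σ_min = (23/2)/(23/680) = 340.0000
κ_2(A)·‖δb‖/‖b‖ = 0.6159
solve Ax = b  →  x = [-0.0243 -0.0835]
‖b‖ = 1.0000, ‖x‖ = 0.0870
Δx = A⁻¹·δb where δb = 1/552·1.0000·d; ‖Δx‖ = 0.0536
realised ‖Δx‖/‖x‖ = 0.6159
so the bound is sharp here: realised error equals the bound


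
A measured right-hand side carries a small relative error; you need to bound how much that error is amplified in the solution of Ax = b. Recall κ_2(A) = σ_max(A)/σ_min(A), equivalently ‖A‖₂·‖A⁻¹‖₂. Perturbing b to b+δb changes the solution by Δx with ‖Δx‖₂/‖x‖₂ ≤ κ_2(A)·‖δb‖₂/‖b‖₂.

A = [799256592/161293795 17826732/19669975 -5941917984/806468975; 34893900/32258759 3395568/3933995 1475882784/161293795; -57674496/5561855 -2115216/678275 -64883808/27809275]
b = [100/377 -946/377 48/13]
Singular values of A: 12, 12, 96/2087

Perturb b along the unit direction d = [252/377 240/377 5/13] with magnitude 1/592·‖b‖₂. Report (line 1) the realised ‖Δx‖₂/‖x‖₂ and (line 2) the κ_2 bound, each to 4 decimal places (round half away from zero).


σ_max = 12, σ_min = 96/2087
condition number: 12 ÷ (96/2087) = 260.8750
perturbation bound = 260.8750·1/592 = 0.4407
solve Ax = b  →  x = [-0.2756 -0.0933 -0.2328]
‖b‖ = 4.4721, ‖x‖ = 0.3727
δb = ε·‖b‖·d = [0.0050 0.0048 0.0029]; solving A·Δx = δb gives ‖Δx‖ = 0.1642
relative error = 0.4407
tightness: 0.4407 against a bound of 0.4407; the bound is attained (ratio 1)

0.4407
0.4407


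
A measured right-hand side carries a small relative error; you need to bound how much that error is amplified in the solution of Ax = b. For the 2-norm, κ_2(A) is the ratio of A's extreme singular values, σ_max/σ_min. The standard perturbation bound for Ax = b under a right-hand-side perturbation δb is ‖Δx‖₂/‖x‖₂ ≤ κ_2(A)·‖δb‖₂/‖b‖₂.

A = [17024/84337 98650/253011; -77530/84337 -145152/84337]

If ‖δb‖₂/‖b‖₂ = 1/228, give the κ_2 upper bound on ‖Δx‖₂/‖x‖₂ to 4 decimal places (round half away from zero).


form AᵀA = [3748196/4231249 21082880/12693747; 21082880/12693747 118592356/38081241] with trace 527080/131769 and determinant 16/131769
λ_max, λ_min = (527080/131769 ± √277804893184/17363069361)/2 = 4, 4/131769
σ_max=√4=2, σ_min=√(4/131769)=(2/363) → κ = 363.0000
worst-case relative error ≤ 363.0000 × 1/228 = 1.5921

1.5921


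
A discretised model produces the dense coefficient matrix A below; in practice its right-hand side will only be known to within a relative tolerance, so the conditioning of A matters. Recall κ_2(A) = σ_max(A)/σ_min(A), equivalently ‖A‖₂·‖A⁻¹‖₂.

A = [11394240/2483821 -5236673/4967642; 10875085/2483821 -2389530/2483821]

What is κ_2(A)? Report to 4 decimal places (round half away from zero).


M = AᵀA = [295001401825/7335751201 -66373717410/7335751201; -66373717410/7335751201 59764754569/29343004804]. tr(M)=737519549/17455684, det(M)=714025/17455684
solving λ² − 737519549/17455684·λ + 714025/17455684 = 0 gives λ = 169/4, 4225/4363921
κ_2(A) = √(λ_max/λ_min) = √((169/4) / (4225/4363921)) = 208.9000

208.9000


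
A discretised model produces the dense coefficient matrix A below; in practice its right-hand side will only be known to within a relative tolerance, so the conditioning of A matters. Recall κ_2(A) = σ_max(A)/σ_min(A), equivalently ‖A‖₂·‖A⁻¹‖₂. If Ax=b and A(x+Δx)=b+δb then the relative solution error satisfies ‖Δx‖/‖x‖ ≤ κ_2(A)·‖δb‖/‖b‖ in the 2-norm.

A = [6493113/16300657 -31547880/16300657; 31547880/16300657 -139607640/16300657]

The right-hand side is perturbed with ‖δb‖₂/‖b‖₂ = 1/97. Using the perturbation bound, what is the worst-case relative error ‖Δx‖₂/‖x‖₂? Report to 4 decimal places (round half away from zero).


2.4992

AᵀA = [617150058849/158067470929 -2741920894440/158067470929; -2741920894440/158067470929 12186532944000/158067470929]; tr = 7616706129/94031809, det = 10497600/94031809
solving λ² − 7616706129/94031809·λ + 10497600/94031809 = 0 gives λ = 81, 129600/94031809
so κ_2 = √(81 / (129600/94031809)) = 242.4250
worst-case relative error ≤ 242.4250 × 1/97 = 2.4992


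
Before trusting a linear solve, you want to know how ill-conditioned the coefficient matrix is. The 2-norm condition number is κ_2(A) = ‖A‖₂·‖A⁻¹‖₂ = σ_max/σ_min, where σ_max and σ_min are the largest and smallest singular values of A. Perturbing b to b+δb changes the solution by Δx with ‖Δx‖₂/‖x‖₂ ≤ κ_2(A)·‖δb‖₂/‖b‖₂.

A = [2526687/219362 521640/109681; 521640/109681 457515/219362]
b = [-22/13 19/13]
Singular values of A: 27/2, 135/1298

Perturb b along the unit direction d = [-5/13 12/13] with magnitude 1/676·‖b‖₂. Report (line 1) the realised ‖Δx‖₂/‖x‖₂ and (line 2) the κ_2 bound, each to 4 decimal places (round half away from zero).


σ_max = 27/2, σ_min = 135/1298
κ_2(A) = (27/2) / (135/1298) = 129.8000
perturbation bound = 129.8000·1/676 = 0.1920
solve Ax = b  →  x = [-7.4644 17.7219]
‖b‖₂ = 2.2361 and ‖x‖₂ = 19.2298
re-solving with b+δb shifts x by Δx of norm 0.0318
relative error = 0.0017
realised/bound (from unrounded values) ≈ 0.0086

0.0017
0.1920


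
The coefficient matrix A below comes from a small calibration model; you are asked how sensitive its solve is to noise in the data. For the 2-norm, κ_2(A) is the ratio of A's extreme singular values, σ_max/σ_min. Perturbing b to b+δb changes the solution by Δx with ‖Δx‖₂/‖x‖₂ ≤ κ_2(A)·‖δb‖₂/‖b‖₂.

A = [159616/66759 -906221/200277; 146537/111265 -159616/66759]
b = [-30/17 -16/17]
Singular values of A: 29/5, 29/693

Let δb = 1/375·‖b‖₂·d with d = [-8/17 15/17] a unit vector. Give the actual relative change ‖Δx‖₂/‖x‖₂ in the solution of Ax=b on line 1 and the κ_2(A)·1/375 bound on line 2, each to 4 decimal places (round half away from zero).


0.3696
0.3696

σ_max = 29/5, σ_min = 29/693
κ = σ_max/σ_min = (29/5)/(29/693) = 138.6000
perturbation bound = 138.6000·1/375 = 0.3696
solve Ax = b  →  x = [-0.1623 0.3043]
‖b‖₂ = 2.0000 and ‖x‖₂ = 0.3448
re-solving with b+δb shifts x by Δx of norm 0.1274
relative error = 0.3696
realised/bound = 1 exactly: the bound is attained for this b and d


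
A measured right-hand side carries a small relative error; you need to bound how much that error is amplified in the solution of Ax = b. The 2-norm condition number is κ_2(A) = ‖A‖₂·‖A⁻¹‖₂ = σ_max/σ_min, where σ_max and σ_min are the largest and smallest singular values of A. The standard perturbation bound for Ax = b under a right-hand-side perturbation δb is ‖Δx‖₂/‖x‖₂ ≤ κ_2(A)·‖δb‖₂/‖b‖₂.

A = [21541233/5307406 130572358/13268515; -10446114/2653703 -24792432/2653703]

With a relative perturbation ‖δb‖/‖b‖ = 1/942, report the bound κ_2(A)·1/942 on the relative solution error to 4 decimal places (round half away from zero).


AᵀA = [1070760891753/33494124196 3211971044667/41867655245; 3211971044667/41867655245 38544301766404/209338276225]; tr = 1070687747689/4954752100, det = 830131344/1238688025
λ_max, λ_min = (1070687747689/4954752100 ± √1146306443531024367682321/24549568372454410000)/2 = 21609/100, 153664/49547521
κ_2(A) = √(λ_max/λ_min) = √((21609/100) / (153664/49547521)) = 263.9625
perturbation bound = 263.9625·1/942 = 0.2802

0.2802


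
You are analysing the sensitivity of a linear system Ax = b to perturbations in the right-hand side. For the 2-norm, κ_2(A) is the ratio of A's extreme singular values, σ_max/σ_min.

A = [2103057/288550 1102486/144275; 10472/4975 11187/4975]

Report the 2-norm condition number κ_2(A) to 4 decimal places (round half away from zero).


form AᵀA = [7666806961/133217764 2012510115/33304441; 2012510115/33304441 2113161061/33304441] with trace 19167005/158404 and determinant 14641/158404
char-poly roots: 121 and 121/158404
σ_max=√121=11, σ_min=√(121/158404)=(11/398) → κ = 398.0000

398.0000


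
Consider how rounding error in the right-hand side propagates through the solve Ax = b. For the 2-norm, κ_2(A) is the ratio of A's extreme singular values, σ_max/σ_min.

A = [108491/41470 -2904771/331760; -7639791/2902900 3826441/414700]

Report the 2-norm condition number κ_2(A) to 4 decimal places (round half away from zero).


AᵀA = [137979622141/10020010000 -135096531957/2862860000; -135096531957/2862860000 529380232681/3271840000]; tr = 45035688569/256512256, det = 4931550625/4104196096
λ_max, λ_min = (45035688569/256512256 ± √2027896994089858027761/65798537478209536)/2 = 2809/16, 1755625/256512256
κ = σ_max/σ_min = (53/4)/(1325/16016) = 160.1600

160.1600


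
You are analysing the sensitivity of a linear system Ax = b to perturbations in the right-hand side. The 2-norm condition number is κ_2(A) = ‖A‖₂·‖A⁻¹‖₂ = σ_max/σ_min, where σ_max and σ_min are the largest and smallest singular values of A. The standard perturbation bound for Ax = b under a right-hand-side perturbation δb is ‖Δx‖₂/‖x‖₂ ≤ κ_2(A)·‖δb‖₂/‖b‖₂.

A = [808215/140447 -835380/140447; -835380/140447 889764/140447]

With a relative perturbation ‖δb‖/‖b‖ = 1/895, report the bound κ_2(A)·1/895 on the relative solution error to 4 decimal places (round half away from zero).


form AᵀA = [1606505625/23454649 -1686632220/23454649; -1686632220/23454649 1771153056/23454649] with trace 4016241/27889 and determinant 32400/27889
solving λ² − 4016241/27889·λ + 32400/27889 = 0 gives λ = 144, 225/27889
so κ_2 = √(144 / (225/27889)) = 133.6000
perturbation bound = 133.6000·1/895 = 0.1493

0.1493


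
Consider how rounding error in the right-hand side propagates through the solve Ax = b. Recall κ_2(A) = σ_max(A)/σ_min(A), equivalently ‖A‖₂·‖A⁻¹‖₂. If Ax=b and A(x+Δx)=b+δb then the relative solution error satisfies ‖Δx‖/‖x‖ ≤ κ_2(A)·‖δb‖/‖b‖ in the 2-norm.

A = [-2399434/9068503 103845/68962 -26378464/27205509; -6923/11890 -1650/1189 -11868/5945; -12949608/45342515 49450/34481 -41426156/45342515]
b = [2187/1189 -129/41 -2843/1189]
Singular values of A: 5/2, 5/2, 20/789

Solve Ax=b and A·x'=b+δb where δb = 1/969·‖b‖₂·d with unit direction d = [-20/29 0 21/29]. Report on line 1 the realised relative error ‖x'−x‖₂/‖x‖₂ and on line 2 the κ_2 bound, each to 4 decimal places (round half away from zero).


σ_max = 5/2, σ_min = 20/789
κ = σ_max/σ_min = (5/2)/(20/789) = 98.6250
perturbation bound = 98.6250·1/969 = 0.1018
solve Ax = b  →  x = [113.9288 0.5931 -32.0654]
2-norm of b is 4.3589; of x, 118.3568
δb = ε·‖b‖·d = [-0.0031 0.0000 0.0033]; solving A·Δx = δb gives ‖Δx‖ = 0.1775
realised ‖Δx‖/‖x‖ = 0.0015
realised/bound (from unrounded values) ≈ 0.0147

0.0015
0.1018


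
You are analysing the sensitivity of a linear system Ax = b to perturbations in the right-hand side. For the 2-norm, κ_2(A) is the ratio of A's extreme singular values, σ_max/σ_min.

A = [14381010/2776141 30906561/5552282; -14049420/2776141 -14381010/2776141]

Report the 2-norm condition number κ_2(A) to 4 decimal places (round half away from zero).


form AᵀA = [480617896500/9164041441 504493021305/9164041441; 504493021305/9164041441 2119464099081/36656165764] with trace 4806106641/43586404 and determinant 19448100/10896601
char-poly roots: 441/4 and 176400/10896601
κ = σ_max/σ_min = (21/2)/(420/3301) = 82.5250

82.5250


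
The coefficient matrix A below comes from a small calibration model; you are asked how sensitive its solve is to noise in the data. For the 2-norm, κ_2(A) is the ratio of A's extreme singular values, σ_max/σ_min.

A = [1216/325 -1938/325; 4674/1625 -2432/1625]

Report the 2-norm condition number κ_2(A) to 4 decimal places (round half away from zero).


5.0000

M = AᵀA = [348004/15625 -415872/15625; -415872/15625 590596/15625]. tr(M)=37544/625, det(M)=2085136/15625
λ_max, λ_min = (37544/625 ± √1201038336/390625)/2 = 1444/25, 1444/625
σ_max=√(1444/25)=(38/5), σ_min=√(1444/625)=(38/25) → κ = 5.0000


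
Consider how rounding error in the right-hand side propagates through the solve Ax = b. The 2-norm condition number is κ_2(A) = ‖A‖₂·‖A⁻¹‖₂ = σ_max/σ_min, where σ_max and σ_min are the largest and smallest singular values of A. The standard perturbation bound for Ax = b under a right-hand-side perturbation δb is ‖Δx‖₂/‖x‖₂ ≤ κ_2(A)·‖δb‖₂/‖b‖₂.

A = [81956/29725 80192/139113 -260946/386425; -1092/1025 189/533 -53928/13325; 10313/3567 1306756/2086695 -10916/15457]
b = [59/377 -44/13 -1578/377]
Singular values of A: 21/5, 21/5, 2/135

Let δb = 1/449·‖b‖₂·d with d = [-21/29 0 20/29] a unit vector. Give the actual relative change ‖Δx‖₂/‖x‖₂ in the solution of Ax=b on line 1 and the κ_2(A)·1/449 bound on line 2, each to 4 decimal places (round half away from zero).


σ_max = 21/5, σ_min = 2/135
κ_2(A) = (21/5) / (2/135) = 283.5000
worst-case relative error ≤ 283.5000 × 1/449 = 0.6314
solve Ax = b  →  x = [35.1034 -197.7700 -25.7323]
‖b‖ = 5.3852, ‖x‖ = 202.5028
δb = ε·‖b‖·d = [-0.0087 0.0000 0.0083]; solving A·Δx = δb gives ‖Δx‖ = 0.8096
relative error = 0.0040
tightness: 0.0040 against a bound of 0.6314 (unrounded ratio ≈ 0.0063)

0.0040
0.6314


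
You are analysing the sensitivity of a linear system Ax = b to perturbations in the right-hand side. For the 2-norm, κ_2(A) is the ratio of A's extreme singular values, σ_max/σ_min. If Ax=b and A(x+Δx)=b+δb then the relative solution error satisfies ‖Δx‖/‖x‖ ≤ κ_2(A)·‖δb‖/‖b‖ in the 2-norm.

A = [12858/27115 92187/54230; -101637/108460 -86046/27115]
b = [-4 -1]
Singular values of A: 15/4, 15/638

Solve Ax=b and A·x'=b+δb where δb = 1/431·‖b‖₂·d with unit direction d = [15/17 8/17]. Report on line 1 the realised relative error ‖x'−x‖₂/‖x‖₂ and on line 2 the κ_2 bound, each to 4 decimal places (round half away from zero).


from the listed singular values, σ₁ = 15/4, σ_n = 15/638
κ_2(A) = (15/4) / (15/638) = 159.5000
bound on ‖Δx‖/‖x‖: κ·ε = 159.5000·1/431 = 0.3701
solve Ax = b  →  x = [163.2533 -47.8933]
‖b‖ = 4.1231, ‖x‖ = 170.1335
re-solving with b+δb shifts x by Δx of norm 0.4069
relative error = 0.0024
tightness: 0.0024 against a bound of 0.3701 (unrounded ratio ≈ 0.0065)

0.0024
0.3701


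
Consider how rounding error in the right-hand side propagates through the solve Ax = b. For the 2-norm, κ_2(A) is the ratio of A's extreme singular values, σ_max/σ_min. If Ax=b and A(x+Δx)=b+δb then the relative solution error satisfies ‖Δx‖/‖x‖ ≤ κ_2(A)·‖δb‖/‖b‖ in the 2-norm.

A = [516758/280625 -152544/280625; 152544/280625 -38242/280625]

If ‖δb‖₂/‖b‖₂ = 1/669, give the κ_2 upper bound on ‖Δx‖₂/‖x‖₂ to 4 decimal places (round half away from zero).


0.1342

M = AᵀA = [464493604/126000625 -135459072/126000625; -135459072/126000625 39571396/126000625]. tr(M)=806504/201601, det(M)=400/201601
solving λ² − 806504/201601·λ + 400/201601 = 0 gives λ = 4, 100/201601
σ_max=√4=2, σ_min=√(100/201601)=(10/449) → κ = 89.8000
worst-case relative error ≤ 89.8000 × 1/669 = 0.1342


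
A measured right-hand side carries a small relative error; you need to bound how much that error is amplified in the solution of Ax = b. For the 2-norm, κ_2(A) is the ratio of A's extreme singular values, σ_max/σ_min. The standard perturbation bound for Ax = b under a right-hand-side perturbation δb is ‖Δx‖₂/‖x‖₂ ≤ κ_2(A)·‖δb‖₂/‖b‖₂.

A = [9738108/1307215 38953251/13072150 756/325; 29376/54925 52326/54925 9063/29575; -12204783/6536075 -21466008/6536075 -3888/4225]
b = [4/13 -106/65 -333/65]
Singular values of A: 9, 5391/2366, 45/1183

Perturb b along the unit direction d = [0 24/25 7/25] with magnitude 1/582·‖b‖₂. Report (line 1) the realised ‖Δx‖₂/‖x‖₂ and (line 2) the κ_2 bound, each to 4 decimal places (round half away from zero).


largest singular value 9, smallest 45/1183
condition number: 9 ÷ (45/1183) = 236.6000
perturbation bound = 236.6000·1/582 = 0.4065
solve Ax = b  →  x = [18.8468 12.0412 -75.6498]
‖b‖ = 5.3852, ‖x‖ = 78.8865
with δb = [0.0000 0.0089 0.0026], A·Δx = δb → ‖Δx‖ = 0.2432
dividing the unrounded norms, ‖Δx‖/‖x‖ = 0.0031
realised/bound (from unrounded values) ≈ 0.0076

0.0031
0.4065


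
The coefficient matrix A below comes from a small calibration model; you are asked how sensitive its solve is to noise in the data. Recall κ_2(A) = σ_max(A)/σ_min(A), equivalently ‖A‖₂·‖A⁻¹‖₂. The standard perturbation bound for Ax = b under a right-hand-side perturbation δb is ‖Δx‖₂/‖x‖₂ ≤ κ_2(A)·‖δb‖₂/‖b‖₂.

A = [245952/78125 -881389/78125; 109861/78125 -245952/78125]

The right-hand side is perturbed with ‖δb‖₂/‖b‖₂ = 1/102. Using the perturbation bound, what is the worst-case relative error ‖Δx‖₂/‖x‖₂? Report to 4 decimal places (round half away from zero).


0.2451

M = AᵀA = [116098921/9765625 -390079872/9765625; -390079872/9765625 1339742329/9765625]. tr(M)=2329346/15625, det(M)=13845841/390625
eigenvalues of AᵀA: λ = (tr ± √(tr²−4·det))/2 = 3721/25, 3721/15625
σ_max=√(3721/25)=(61/5), σ_min=√(3721/15625)=(61/125) → κ = 25.0000
perturbation bound = 25.0000·1/102 = 0.2451


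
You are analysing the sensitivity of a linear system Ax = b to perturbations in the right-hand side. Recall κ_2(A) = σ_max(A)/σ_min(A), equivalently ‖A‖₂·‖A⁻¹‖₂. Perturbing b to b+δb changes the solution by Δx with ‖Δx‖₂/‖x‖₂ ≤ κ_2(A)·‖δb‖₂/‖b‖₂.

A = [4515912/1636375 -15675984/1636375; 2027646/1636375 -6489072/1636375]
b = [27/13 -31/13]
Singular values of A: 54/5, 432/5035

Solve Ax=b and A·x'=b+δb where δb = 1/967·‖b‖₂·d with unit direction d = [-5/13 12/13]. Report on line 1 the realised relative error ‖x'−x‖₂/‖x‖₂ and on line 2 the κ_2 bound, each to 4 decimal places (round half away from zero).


0.0011
0.1302

from the listed singular values, σ₁ = 54/5, σ_n = 432/5035
κ_2(A) = (54/5) / (432/5035) = 125.8750
κ_2(A)·‖δb‖/‖b‖ = 0.1302
solve Ax = b  →  x = [-33.5407 -9.8792]
‖b‖₂ = 3.1623 and ‖x‖₂ = 34.9654
with δb = [-0.0013 0.0030], A·Δx = δb → ‖Δx‖ = 0.0381
relative error = 0.0011
so the bound overstates the realised error by a factor of ≈ 119.4159 (computed from the unrounded values)


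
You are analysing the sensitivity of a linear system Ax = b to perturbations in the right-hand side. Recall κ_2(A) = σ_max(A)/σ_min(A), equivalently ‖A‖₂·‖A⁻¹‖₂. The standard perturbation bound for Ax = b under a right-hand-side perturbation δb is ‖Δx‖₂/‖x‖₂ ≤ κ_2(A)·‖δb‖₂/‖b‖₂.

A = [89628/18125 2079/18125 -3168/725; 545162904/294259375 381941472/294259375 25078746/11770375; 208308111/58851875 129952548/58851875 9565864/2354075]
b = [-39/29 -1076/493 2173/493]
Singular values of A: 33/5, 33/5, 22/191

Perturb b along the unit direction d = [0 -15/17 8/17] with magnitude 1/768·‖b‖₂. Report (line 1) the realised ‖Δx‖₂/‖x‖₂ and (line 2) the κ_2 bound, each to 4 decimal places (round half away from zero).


0.0017
0.0746

largest singular value 33/5, smallest 22/191
κ = σ_max/σ_min = (33/5)/(22/191) = 57.3000
κ_2(A)·‖δb‖/‖b‖ = 0.0746
solve Ax = b  →  x = [9.4445 -31.8400 10.1600]
2-norm of b is 5.0990; of x, 34.7306
with δb = [0.0000 -0.0059 0.0031], A·Δx = δb → ‖Δx‖ = 0.0576
relative error = 0.0017
realised/bound (from unrounded values) ≈ 0.0222


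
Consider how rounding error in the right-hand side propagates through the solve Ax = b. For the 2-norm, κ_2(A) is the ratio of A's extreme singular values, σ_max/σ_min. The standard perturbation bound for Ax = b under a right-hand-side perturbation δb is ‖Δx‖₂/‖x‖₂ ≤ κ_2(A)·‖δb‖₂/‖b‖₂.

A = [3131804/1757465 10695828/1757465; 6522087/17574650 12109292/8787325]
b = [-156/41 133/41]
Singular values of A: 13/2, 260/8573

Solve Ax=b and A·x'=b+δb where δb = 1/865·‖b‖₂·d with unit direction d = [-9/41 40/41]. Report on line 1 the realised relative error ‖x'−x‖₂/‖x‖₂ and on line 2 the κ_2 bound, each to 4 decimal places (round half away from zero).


0.0014
0.2478

σ_max = 13/2, σ_min = 260/8573
κ_2(A) = (13/2) / (260/8573) = 214.3250
worst-case relative error ≤ 214.3250 × 1/865 = 0.2478
solve Ax = b  →  x = [-126.7458 36.4868]
2-norm of b is 5.0000; of x, 131.8931
re-solving with b+δb shifts x by Δx of norm 0.1906
dividing the unrounded norms, ‖Δx‖/‖x‖ = 0.0014
so the bound overstates the realised error by a factor of ≈ 171.4610 (computed from the unrounded values)


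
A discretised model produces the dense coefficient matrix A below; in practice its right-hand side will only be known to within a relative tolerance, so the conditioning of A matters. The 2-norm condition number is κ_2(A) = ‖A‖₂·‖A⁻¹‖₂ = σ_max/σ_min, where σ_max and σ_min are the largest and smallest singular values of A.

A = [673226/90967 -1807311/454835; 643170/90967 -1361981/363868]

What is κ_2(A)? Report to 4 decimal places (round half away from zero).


342.4640

M = AᵀA = [866900895976/8274995089 -4623420809997/82749950890; -4623420809997/82749950890 98636774920561/3309998035600]. tr(M)=1541166551249/11453280400, det(M)=17682025/114532804
char-poly roots: 3364/25 and 525625/458131216
σ_max=√(3364/25)=(58/5), σ_min=√(525625/458131216)=(725/21404) → κ = 342.4640


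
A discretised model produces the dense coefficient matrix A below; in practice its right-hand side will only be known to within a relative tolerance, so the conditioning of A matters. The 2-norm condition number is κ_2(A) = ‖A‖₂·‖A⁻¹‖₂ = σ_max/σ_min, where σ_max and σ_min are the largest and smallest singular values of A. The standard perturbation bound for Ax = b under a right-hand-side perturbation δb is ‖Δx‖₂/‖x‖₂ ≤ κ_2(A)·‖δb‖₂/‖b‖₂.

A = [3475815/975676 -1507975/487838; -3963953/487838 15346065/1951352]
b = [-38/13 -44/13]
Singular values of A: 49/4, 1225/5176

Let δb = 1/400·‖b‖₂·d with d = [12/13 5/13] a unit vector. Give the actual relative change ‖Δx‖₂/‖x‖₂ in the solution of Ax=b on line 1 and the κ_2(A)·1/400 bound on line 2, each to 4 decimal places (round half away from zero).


0.0028
0.1294

σ_max = 49/4, σ_min = 1225/5176
κ = σ_max/σ_min = (49/4)/(1225/5176) = 51.7600
κ_2(A)·‖δb‖/‖b‖ = 0.1294
solve Ax = b  →  x = [-11.5378 -12.3514]
‖b‖ = 4.4721, ‖x‖ = 16.9020
re-solving with b+δb shifts x by Δx of norm 0.0472
realised ‖Δx‖/‖x‖ = 0.0028
tightness: 0.0028 against a bound of 0.1294 (unrounded ratio ≈ 0.0216)


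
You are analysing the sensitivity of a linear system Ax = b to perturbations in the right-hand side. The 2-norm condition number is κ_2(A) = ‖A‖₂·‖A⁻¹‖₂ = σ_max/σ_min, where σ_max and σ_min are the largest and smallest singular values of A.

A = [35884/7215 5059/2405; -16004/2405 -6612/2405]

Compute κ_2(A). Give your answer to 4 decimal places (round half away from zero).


form AᵀA = [143712544/2082249 19959700/694083; 19959700/694083 2772481/231361] with trace 998017/12321 and determinant 144/1369
char-poly roots: 81 and 16/12321
κ = σ_max/σ_min = 9/(4/111) = 249.7500

249.7500


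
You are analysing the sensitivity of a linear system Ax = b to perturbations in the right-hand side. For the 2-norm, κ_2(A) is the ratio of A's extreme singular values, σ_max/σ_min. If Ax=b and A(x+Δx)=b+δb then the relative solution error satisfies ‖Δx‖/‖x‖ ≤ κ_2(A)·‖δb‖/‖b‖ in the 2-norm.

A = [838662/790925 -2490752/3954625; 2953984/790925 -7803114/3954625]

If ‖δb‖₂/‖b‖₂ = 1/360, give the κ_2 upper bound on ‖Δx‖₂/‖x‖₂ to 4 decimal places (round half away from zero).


form AᵀA = [887470628/58876457 -2366039808/294382285; -2366039808/294382285 6314581988/1471911425] with trace 1676549864/86583025 and determinant 234256/3463321
λ_max, λ_min = (1676549864/86583025 ± √2808791187167978496/7496620218150625)/2 = 484/25, 12100/3463321
κ = σ_max/σ_min = (22/5)/(110/1861) = 74.4400
bound on ‖Δx‖/‖x‖: κ·ε = 74.4400·1/360 = 0.2068

0.2068


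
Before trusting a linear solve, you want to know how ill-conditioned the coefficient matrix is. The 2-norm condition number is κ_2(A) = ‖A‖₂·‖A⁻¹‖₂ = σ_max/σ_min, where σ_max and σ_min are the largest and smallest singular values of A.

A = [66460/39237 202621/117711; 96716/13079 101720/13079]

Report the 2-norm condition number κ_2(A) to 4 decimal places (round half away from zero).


272.2500

M = AᵀA = [52708384/915849 166026700/2747547; 166026700/2747547 522997561/8242641]. tr(M)=1185937/9801, det(M)=16/81
eigenvalues of AᵀA: λ = (tr ± √(tr²−4·det))/2 = 121, 16/9801
σ_max=√121=11, σ_min=√(16/9801)=(4/99) → κ = 272.2500


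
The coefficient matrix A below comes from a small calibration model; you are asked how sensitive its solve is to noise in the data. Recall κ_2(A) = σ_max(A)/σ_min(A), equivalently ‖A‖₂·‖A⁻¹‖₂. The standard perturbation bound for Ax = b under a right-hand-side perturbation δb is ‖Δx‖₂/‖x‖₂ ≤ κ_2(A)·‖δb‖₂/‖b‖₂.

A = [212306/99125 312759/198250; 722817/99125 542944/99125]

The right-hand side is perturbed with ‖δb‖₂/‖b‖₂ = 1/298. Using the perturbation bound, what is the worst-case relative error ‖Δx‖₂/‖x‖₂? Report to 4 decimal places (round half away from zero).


AᵀA = [181612241/3144245 136207827/3144245; 136207827/3144245 408630701/12576980]; tr = 227015933/2515396, det = 130321/2515396
eigenvalues of AᵀA: λ = (tr ± √(tr²−4·det))/2 = 361/4, 361/628849
so κ_2 = √((361/4) / (361/628849)) = 396.5000
bound on ‖Δx‖/‖x‖: κ·ε = 396.5000·1/298 = 1.3305

1.3305


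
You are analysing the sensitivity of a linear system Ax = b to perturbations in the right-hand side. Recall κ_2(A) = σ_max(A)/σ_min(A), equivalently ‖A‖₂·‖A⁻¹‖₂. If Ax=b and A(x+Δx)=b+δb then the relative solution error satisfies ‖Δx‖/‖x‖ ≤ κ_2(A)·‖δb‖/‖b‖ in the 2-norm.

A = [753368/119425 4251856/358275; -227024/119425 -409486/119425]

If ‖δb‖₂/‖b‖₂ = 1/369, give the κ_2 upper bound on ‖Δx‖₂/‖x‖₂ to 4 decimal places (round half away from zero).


0.5711

M = AᵀA = [990565184/22819729 5571362720/68459187; 5571362720/68459187 31339821604/205377561]. tr(M)=139290340/710649, det(M)=614656/710649
char-poly roots: 196 and 3136/710649
so κ_2 = √(196 / (3136/710649)) = 210.7500
perturbation bound = 210.7500·1/369 = 0.5711


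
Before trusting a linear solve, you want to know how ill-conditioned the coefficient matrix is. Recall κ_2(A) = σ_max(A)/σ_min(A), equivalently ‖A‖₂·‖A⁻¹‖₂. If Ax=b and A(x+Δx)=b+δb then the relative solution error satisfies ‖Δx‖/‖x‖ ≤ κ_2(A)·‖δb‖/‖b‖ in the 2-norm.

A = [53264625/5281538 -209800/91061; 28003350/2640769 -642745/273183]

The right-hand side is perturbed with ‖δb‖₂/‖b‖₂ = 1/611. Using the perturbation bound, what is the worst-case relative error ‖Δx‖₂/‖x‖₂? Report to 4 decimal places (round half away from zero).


0.5234

M = AᵀA = [7103294555625/33168422884 -399556214750/8292105721; -399556214750/8292105721 809265495025/74628951489]. tr(M)=39956402725/177582276, det(M)=9765625/19731364
λ_max, λ_min = (39956402725/177582276 ± √1596451687453481175625/31535464749340176)/2 = 225, 390625/177582276
so κ_2 = √(225 / (390625/177582276)) = 319.8240
worst-case relative error ≤ 319.8240 × 1/611 = 0.5234


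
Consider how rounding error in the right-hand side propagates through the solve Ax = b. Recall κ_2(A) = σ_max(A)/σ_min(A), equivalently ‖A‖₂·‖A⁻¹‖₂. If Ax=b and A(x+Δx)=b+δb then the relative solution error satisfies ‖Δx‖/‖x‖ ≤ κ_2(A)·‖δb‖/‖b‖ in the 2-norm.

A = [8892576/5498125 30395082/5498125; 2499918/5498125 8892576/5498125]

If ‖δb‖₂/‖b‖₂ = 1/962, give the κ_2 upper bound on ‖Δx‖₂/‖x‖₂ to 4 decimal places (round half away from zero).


M = AᵀA = [136523996676/48367005625 468034060032/48367005625; 468034060032/48367005625 1604702268324/48367005625]. tr(M)=2785962024/77387209, det(M)=810000/77387209
char-poly roots: 36 and 22500/77387209
so κ_2 = √(36 / (22500/77387209)) = 351.8800
κ_2(A)·‖δb‖/‖b‖ = 0.3658

0.3658


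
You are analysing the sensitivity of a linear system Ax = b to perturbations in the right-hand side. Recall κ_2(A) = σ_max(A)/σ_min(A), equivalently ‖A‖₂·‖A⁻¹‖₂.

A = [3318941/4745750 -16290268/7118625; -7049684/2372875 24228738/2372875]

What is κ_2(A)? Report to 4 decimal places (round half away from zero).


AᵀA = [24962230501/2679612500 -64181803574/2009709375; -64181803574/2009709375 660161634404/6029128125]; tr = 22922452897/192932100, det = 141158161/1205825625
solving λ² − 22922452897/192932100·λ + 141158161/1205825625 = 0 gives λ = 11881/100, 47524/48233025
σ_max=√(11881/100)=(109/10), σ_min=√(47524/48233025)=(218/6945) → κ = 347.2500

347.2500


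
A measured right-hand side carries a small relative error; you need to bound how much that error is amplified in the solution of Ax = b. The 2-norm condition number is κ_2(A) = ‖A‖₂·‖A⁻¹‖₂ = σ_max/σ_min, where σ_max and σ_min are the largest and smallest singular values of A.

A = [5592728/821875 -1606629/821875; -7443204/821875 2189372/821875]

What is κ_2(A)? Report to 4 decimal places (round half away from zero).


M = AᵀA = [3467195690704/27019140625 -1011255256872/27019140625; -1011255256872/27019140625 294984259921/27019140625]. tr(M)=6019487921/43230625, det(M)=193877776/1080765625
solving λ² − 6019487921/43230625·λ + 193877776/1080765625 = 0 gives λ = 3481/25, 55696/43230625
so κ_2 = √((3481/25) / (55696/43230625)) = 328.7500

328.7500


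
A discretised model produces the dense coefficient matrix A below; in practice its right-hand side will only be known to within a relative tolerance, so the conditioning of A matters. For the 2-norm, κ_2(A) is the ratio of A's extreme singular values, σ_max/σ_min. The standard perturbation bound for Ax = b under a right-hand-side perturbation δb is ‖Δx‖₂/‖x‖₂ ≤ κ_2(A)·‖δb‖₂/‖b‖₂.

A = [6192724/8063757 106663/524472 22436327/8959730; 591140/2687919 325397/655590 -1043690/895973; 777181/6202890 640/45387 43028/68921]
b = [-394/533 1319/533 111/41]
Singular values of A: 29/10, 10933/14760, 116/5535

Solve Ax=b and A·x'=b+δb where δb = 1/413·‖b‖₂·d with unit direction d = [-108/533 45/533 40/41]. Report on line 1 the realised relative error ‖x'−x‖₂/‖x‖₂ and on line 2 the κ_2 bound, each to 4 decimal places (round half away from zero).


largest singular value 29/10, smallest 116/5535
condition number: (29/10) ÷ (116/5535) = 138.3750
worst-case relative error ≤ 138.3750 × 1/413 = 0.3350
solve Ax = b  →  x = [-99.3886 100.6770 22.0090]
2-norm of b is 3.7417; of x, 143.1724
Δx = A⁻¹·δb where δb = 1/413·3.7417·d; ‖Δx‖ = 0.4323
dividing the unrounded norms, ‖Δx‖/‖x‖ = 0.0030
realised/bound (from unrounded values) ≈ 0.0090

0.0030
0.3350
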